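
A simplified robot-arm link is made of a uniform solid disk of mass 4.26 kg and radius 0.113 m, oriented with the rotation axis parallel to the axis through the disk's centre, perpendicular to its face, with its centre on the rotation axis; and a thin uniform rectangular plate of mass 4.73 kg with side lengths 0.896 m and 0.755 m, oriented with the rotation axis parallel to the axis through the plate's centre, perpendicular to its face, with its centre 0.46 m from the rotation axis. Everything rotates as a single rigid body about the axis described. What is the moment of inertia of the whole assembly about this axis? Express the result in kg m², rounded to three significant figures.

1.57

Solid disk: I_cm = (1/2)MR² = (1/2)(4.26)(0.113)² = 0.027198 kg m²; axis through the centre, so I = 0.027198 kg m².
Rectangular plate: I_cm = (1/12)M(a²+b²) = (1/12)(4.73)[(0.896)² + (0.755)²] = 0.54113 kg m²; centre at d = 0.46 m, so the parallel axis theorem gives I = 0.54113 + (4.73)(0.46)² = 1.542 kg m².
Total I = 0.027198 + 1.542 = 1.5692 kg m².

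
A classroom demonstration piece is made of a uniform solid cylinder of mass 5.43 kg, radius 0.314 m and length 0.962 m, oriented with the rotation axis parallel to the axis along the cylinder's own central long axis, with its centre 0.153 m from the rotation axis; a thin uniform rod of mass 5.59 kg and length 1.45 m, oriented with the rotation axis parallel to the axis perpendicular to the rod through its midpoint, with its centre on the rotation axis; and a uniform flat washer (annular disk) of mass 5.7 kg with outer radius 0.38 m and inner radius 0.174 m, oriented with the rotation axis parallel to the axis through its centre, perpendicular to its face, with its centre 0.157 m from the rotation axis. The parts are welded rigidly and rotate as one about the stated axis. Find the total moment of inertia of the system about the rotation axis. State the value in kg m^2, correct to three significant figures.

Solid cylinder: I_cm = (1/2)MR² = (1/2)(5.43)(0.314)² = 0.26769 kg m^2; centre at d = 0.153 m, so I = I_cm + Md² gives I = 0.26769 + (5.43)(0.153)² = 0.3948 kg m^2.
Thin rod: I_cm = (1/12)ML² = (1/12)(5.59)(1.45)² = 0.97941 kg m^2; axis through the centre, so I = 0.97941 kg m^2.
Annular disk: I_cm = (1/2)M(R²+r²) = (1/2)(5.7)[(0.38)² + (0.174)²] = 0.49783 kg m^2; centre at d = 0.157 m, so I = I_cm + Md² gives I = 0.49783 + (5.7)(0.157)² = 0.63833 kg m^2.
Total I = 0.3948 + 0.97941 + 0.63833 = 2.0125 kg m^2.

2.01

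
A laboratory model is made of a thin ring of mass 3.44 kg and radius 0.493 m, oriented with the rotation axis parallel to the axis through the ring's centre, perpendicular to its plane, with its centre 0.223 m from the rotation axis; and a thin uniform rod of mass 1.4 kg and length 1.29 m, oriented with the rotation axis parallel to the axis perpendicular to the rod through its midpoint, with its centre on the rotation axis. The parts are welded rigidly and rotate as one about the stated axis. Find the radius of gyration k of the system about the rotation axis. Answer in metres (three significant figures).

Thin ring: I_cm = MR² = (3.44)(0.493)² = 0.83609 kg·m²; centre at d = 0.223 m, so I = I_cm + Md² gives I = 0.83609 + (3.44)(0.223)² = 1.0072 kg·m².
Thin rod: I_cm = (1/12)ML² = (1/12)(1.4)(1.29)² = 0.19414 kg·m²; axis through the centre, so I = 0.19414 kg·m².
Total I = 1.2013 kg·m²; total mass M = 4.84 kg.
k = √(I/M) = √(1.2013/4.84) = 0.4982 m.

0.498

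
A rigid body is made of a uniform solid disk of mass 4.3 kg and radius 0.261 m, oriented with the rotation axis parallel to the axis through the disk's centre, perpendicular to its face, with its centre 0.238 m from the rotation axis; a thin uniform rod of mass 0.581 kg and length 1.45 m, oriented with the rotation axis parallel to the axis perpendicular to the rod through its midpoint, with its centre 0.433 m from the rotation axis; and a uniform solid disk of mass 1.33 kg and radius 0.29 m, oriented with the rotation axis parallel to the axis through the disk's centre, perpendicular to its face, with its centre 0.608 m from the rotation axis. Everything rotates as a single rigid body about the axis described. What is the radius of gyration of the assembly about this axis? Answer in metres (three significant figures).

0.430

Solid disk: I_cm = (1/2)MR² = (1/2)(4.3)(0.261)² = 0.14646 kg m²; centre at d = 0.238 m, so the parallel axis theorem gives I = 0.14646 + (4.3)(0.238)² = 0.39003 kg m².
Thin rod: I_cm = (1/12)ML² = (1/12)(0.581)(1.45)² = 0.1018 kg m²; centre at d = 0.433 m, so the parallel axis theorem gives I = 0.1018 + (0.581)(0.433)² = 0.21073 kg m².
Solid disk: I_cm = (1/2)MR² = (1/2)(1.33)(0.29)² = 0.055926 kg m²; centre at d = 0.608 m, so the parallel axis theorem gives I = 0.055926 + (1.33)(0.608)² = 0.54758 kg m².
Total I = 1.1483 kg m²; total mass M = 6.211 kg.
k = √(I/M) = √(1.1483/6.211) = 0.42999 m.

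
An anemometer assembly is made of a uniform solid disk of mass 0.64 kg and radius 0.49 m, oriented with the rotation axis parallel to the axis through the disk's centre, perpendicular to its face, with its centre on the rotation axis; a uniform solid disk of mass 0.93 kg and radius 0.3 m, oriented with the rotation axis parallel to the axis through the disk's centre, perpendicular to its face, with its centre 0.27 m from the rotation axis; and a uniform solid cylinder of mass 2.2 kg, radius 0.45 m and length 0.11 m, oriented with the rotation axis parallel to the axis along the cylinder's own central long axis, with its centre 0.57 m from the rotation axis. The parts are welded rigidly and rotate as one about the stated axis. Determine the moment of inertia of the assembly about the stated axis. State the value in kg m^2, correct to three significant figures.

Solid disk: I_cm = (1/2)MR² = (1/2)(0.64)(0.49)² = 0.076832 kg m^2; axis through the centre, so I = 0.076832 kg m^2.
Solid disk: I_cm = (1/2)MR² = (1/2)(0.93)(0.3)² = 0.04185 kg m^2; centre at d = 0.27 m, so I = I_cm + Md² gives I = 0.04185 + (0.93)(0.27)² = 0.10965 kg m^2.
Solid cylinder: I_cm = (1/2)MR² = (1/2)(2.2)(0.45)² = 0.22275 kg m^2; centre at d = 0.57 m, so I = I_cm + Md² gives I = 0.22275 + (2.2)(0.57)² = 0.93753 kg m^2.
Total I = 0.076832 + 0.10965 + 0.93753 = 1.124 kg m^2.

1.12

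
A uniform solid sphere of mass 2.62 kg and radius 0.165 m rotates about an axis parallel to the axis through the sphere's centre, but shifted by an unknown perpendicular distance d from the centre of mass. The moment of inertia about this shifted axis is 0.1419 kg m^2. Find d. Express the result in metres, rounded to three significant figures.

0.208

About the centre-of-mass axis, I_cm = (2/5)MR² = (2/5)(2.62)(0.165)² = 0.028532 kg m^2.
Parallel axis theorem: I = I_cm + Md², so Md² = 0.1419 − 0.028532 = 0.11337 kg m^2.
d = √(0.11337 / 2.62) = 0.20802 m.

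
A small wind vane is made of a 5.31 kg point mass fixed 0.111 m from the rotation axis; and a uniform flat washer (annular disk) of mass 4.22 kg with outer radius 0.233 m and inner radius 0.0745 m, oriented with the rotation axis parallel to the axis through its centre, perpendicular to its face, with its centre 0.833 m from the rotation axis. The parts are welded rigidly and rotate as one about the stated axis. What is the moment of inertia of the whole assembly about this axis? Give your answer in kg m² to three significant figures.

Point mass: I_cm = 0; centre at d = 0.111 m, so I = I_cm + Md² gives I = 0 + (5.31)(0.111)² = 0.065425 kg m².
Annular disk: I_cm = (1/2)M(R²+r²) = (1/2)(4.22)[(0.233)² + (0.0745)²] = 0.12626 kg m²; centre at d = 0.833 m, so I = I_cm + Md² gives I = 0.12626 + (4.22)(0.833)² = 3.0545 kg m².
Total I = 0.065425 + 3.0545 = 3.1199 kg m².

3.12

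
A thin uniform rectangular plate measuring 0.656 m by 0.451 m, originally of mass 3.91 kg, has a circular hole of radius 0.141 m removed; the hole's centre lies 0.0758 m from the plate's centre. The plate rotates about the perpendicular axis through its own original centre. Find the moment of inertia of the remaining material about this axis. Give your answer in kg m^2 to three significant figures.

0.194

Unpierced body about its centre: I₀ = (1/12)M(a²+b²) = (1/12)(3.91)[(0.656)² + (0.451)²] = 0.20649 kg m^2.
The removed disk has mass m = M·πr²/(ab) = (3.91)·π(0.141)²/(0.656·0.451) = 0.82544 kg (same uniform areal density).
Its moment of inertia about the rotation axis (parallel-axis theorem): I_hole = (1/2)mr² + md² = (1/2)(0.82544)(0.141)² + (0.82544)(0.0758)² = 0.012948 kg m^2.
Treating the hole as negative mass, I = I₀ − I_hole = 0.20649 − 0.012948 = 0.19354 kg m^2.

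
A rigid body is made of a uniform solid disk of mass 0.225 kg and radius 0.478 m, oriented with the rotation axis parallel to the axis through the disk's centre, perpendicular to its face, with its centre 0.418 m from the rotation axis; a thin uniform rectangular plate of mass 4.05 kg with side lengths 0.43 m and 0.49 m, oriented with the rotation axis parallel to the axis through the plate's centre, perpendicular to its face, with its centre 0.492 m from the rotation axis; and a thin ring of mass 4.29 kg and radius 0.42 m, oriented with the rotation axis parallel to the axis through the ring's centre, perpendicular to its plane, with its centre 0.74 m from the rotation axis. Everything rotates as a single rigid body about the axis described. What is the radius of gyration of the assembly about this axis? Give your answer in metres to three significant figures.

Solid disk: I_cm = (1/2)MR² = (1/2)(0.225)(0.478)² = 0.025704 kg m²; centre at d = 0.418 m, so I = I_cm + Md² gives I = 0.025704 + (0.225)(0.418)² = 0.065017 kg m².
Rectangular plate: I_cm = (1/12)M(a²+b²) = (1/12)(4.05)[(0.43)² + (0.49)²] = 0.14344 kg m²; centre at d = 0.492 m, so I = I_cm + Md² gives I = 0.14344 + (4.05)(0.492)² = 1.1238 kg m².
Thin ring: I_cm = MR² = (4.29)(0.42)² = 0.75676 kg m²; centre at d = 0.74 m, so I = I_cm + Md² gives I = 0.75676 + (4.29)(0.74)² = 3.106 kg m².
Total I = 4.2948 kg m²; total mass M = 8.565 kg.
k = √(I/M) = √(4.2948/8.565) = 0.70812 m.

0.708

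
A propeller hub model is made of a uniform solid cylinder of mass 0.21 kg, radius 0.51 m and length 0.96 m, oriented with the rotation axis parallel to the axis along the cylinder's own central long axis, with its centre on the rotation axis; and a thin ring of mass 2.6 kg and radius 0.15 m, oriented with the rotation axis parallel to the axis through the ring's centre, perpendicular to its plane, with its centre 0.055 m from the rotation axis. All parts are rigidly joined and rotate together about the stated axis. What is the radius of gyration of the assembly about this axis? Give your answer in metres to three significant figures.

Solid cylinder: I_cm = (1/2)MR² = (1/2)(0.21)(0.51)² = 0.02731 kg·m²; axis through the centre, so I = 0.02731 kg·m².
Thin ring: I_cm = MR² = (2.6)(0.15)² = 0.0585 kg·m²; centre at d = 0.055 m, so I = I_cm + Md² gives I = 0.0585 + (2.6)(0.055)² = 0.066365 kg·m².
Total I = 0.093675 kg·m²; total mass M = 2.81 kg.
k = √(I/M) = √(0.093675/2.81) = 0.18258 m.

0.183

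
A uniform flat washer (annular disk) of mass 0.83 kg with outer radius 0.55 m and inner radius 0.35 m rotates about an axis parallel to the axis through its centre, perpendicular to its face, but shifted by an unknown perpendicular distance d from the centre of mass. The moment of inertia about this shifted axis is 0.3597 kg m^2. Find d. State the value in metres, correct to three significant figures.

About the centre-of-mass axis, I_cm = (1/2)M(R²+r²) = (1/2)(0.83)[(0.55)² + (0.35)²] = 0.17638 kg m^2.
Parallel axis theorem: I = I_cm + Md², so Md² = 0.3597 − 0.17638 = 0.18333 kg m^2.
d = √(0.18333 / 0.83) = 0.46997 m.

0.470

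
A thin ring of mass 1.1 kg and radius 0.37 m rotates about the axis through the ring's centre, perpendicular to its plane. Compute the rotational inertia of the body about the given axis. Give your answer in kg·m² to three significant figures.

I_cm = MR² = (1.1)(0.37)² = 0.15059 kg·m²; axis through the centre, so I = 0.15059 kg·m².

0.151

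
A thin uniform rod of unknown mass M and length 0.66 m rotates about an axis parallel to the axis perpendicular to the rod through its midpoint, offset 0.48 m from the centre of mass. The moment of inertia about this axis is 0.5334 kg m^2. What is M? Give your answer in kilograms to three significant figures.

2.00

I = I_cm + Md² = (1/12)ML² + Md² = M·[0.0833333·(0.66)² + (0.48)²] = M·0.2667.
So M = 0.5334 / 0.2667 = 2 kg.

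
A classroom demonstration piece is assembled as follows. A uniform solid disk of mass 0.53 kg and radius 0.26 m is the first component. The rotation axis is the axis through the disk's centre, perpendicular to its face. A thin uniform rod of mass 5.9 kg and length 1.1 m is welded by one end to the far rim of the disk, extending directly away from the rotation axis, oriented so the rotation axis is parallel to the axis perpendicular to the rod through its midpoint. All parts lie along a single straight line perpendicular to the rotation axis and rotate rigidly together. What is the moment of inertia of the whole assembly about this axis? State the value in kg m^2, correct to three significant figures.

Solid disk: I_cm = (1/2)MR² = (1/2)(0.53)(0.26)² = 0.017914 kg m^2; axis through the centre, so I = 0.017914 kg m^2.
Thin rod: I_cm = (1/12)ML² = (1/12)(5.9)(1.1)² = 0.59492 kg m^2; centre at d = 0.26 + 0.55 = 0.81 m, so I = I_cm + Md² gives I = 0.59492 + (5.9)(0.81)² = 4.4659 kg m^2.
Total I = 0.017914 + 4.4659 = 4.4838 kg m^2.

4.48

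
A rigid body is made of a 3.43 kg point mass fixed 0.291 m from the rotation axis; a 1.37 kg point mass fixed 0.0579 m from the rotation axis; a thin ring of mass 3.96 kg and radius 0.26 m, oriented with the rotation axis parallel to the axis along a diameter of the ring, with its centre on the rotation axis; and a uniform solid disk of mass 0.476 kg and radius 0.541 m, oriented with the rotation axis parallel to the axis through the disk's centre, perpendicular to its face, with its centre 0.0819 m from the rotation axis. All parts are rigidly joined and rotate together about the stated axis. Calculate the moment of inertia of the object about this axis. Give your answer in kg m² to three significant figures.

0.502

Point mass: I_cm = 0; centre at d = 0.291 m, so the parallel axis theorem gives I = 0 + (3.43)(0.291)² = 0.29046 kg m².
Point mass: I_cm = 0; centre at d = 0.0579 m, so the parallel axis theorem gives I = 0 + (1.37)(0.0579)² = 0.0045928 kg m².
Thin ring: I_cm = (1/2)MR² = (1/2)(3.96)(0.26)² = 0.13385 kg m²; axis through the centre, so I = 0.13385 kg m².
Solid disk: I_cm = (1/2)MR² = (1/2)(0.476)(0.541)² = 0.069658 kg m²; centre at d = 0.0819 m, so the parallel axis theorem gives I = 0.069658 + (0.476)(0.0819)² = 0.072851 kg m².
Total I = 0.29046 + 0.0045928 + 0.13385 + 0.072851 = 0.50175 kg m².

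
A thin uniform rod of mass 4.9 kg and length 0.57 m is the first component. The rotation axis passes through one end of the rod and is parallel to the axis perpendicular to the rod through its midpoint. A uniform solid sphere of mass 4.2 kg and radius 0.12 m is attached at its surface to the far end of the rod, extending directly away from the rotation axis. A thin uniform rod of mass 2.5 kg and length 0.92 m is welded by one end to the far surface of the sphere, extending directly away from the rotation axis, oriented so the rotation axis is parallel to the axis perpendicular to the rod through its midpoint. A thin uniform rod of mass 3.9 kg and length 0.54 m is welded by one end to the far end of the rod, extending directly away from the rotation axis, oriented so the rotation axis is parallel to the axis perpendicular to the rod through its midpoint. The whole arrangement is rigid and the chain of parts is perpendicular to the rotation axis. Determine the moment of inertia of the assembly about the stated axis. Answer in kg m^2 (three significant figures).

Thin rod: I_cm = (1/12)ML² = (1/12)(4.9)(0.57)² = 0.13267 kg m^2; centre at d = 0.285 m, so the parallel axis theorem gives I = 0.13267 + (4.9)(0.285)² = 0.53067 kg m^2.
Solid sphere: I_cm = (2/5)MR² = (2/5)(4.2)(0.12)² = 0.024192 kg m^2; centre at d = 0.285 + 0.285 + 0.12 = 0.69 m, so the parallel axis theorem gives I = 0.024192 + (4.2)(0.69)² = 2.0238 kg m^2.
Thin rod: I_cm = (1/12)ML² = (1/12)(2.5)(0.92)² = 0.17633 kg m^2; centre at d = 0.285 + 0.285 + 0.12 + 0.12 + 0.46 = 1.27 m, so the parallel axis theorem gives I = 0.17633 + (2.5)(1.27)² = 4.2086 kg m^2.
Thin rod: I_cm = (1/12)ML² = (1/12)(3.9)(0.54)² = 0.09477 kg m^2; centre at d = 0.285 + 0.285 + 0.12 + 0.12 + 0.46 + 0.46 + 0.27 = 2 m, so the parallel axis theorem gives I = 0.09477 + (3.9)(2)² = 15.695 kg m^2.
Total I = 0.53067 + 2.0238 + 4.2086 + 15.695 = 22.458 kg m^2.

22.5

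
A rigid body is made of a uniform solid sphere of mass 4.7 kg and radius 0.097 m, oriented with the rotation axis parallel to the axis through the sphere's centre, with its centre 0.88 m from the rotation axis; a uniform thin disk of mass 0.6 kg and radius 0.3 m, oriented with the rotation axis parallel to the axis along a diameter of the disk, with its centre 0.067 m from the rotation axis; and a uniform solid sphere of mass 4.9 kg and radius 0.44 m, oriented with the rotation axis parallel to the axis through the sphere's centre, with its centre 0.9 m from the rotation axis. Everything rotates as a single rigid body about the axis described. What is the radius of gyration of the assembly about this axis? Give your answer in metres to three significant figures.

Solid sphere: I_cm = (2/5)MR² = (2/5)(4.7)(0.097)² = 0.017689 kg m^2; centre at d = 0.88 m, so the parallel axis theorem gives I = 0.017689 + (4.7)(0.88)² = 3.6574 kg m^2.
Thin disk: I_cm = (1/4)MR² = (1/4)(0.6)(0.3)² = 0.0135 kg m^2; centre at d = 0.067 m, so the parallel axis theorem gives I = 0.0135 + (0.6)(0.067)² = 0.016193 kg m^2.
Solid sphere: I_cm = (2/5)MR² = (2/5)(4.9)(0.44)² = 0.37946 kg m^2; centre at d = 0.9 m, so the parallel axis theorem gives I = 0.37946 + (4.9)(0.9)² = 4.3485 kg m^2.
Total I = 8.022 kg m^2; total mass M = 10.2 kg.
k = √(I/M) = √(8.022/10.2) = 0.88683 m.

0.887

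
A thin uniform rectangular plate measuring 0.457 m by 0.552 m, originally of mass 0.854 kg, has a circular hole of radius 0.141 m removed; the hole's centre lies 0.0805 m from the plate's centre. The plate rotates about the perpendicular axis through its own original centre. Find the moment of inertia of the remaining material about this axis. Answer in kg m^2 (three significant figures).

0.0331

Unpierced body about its centre: I₀ = (1/12)M(a²+b²) = (1/12)(0.854)[(0.457)² + (0.552)²] = 0.036548 kg m^2.
The removed disk has mass m = M·πr²/(ab) = (0.854)·π(0.141)²/(0.457·0.552) = 0.21144 kg (same uniform areal density).
Its moment of inertia about the rotation axis (parallel-axis theorem): I_hole = (1/2)mr² + md² = (1/2)(0.21144)(0.141)² + (0.21144)(0.0805)² = 0.003472 kg m^2.
Treating the hole as negative mass, I = I₀ − I_hole = 0.036548 − 0.003472 = 0.033076 kg m^2.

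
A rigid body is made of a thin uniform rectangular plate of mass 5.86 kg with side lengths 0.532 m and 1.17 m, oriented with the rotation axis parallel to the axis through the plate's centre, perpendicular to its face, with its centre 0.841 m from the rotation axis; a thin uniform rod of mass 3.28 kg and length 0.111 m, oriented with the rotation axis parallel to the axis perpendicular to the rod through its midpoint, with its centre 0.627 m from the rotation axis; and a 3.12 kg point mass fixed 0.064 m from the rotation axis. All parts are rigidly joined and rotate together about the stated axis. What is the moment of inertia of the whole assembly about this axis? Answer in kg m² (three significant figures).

Rectangular plate: I_cm = (1/12)M(a²+b²) = (1/12)(5.86)[(0.532)² + (1.17)²] = 0.80669 kg m²; centre at d = 0.841 m, so I = I_cm + Md² gives I = 0.80669 + (5.86)(0.841)² = 4.9514 kg m².
Thin rod: I_cm = (1/12)ML² = (1/12)(3.28)(0.111)² = 0.0033677 kg m²; centre at d = 0.627 m, so I = I_cm + Md² gives I = 0.0033677 + (3.28)(0.627)² = 1.2928 kg m².
Point mass: I_cm = 0; centre at d = 0.064 m, so I = I_cm + Md² gives I = 0 + (3.12)(0.064)² = 0.01278 kg m².
Total I = 4.9514 + 1.2928 + 0.01278 = 6.257 kg m².

6.26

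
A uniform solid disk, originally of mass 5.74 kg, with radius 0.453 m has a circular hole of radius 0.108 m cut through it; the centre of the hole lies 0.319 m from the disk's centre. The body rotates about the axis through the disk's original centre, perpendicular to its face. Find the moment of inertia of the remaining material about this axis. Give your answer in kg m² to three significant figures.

Unpierced body about its centre: I₀ = (1/2)MR² = (1/2)(5.74)(0.453)² = 0.58895 kg m².
The removed disk has mass m = M·(r/R)² = (5.74)(0.108/0.453)² = 0.32626 kg (same uniform areal density).
Its moment of inertia about the rotation axis (parallel-axis theorem): I_hole = (1/2)mr² + md² = (1/2)(0.32626)(0.108)² + (0.32626)(0.319)² = 0.035103 kg m².
Treating the hole as negative mass, I = I₀ − I_hole = 0.58895 − 0.035103 = 0.55385 kg m².

0.554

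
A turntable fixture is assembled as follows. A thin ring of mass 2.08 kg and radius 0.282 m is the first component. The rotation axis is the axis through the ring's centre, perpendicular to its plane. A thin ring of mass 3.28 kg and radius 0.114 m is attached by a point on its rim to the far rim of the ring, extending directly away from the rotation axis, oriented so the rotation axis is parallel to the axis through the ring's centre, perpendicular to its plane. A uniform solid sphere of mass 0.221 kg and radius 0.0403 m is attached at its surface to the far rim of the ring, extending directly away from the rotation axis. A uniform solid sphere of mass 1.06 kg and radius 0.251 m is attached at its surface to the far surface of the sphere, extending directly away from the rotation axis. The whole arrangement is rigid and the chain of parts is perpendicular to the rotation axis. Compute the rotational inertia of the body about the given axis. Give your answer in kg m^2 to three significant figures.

1.57

Thin ring: I_cm = MR² = (2.08)(0.282)² = 0.16541 kg m^2; axis through the centre, so I = 0.16541 kg m^2.
Thin ring: I_cm = MR² = (3.28)(0.114)² = 0.042627 kg m^2; centre at d = 0.282 + 0.114 = 0.396 m, so I = I_cm + Md² gives I = 0.042627 + (3.28)(0.396)² = 0.55698 kg m^2.
Solid sphere: I_cm = (2/5)MR² = (2/5)(0.221)(0.0403)² = 0.00014357 kg m^2; centre at d = 0.282 + 0.114 + 0.114 + 0.0403 = 0.5503 m, so I = I_cm + Md² gives I = 0.00014357 + (0.221)(0.5503)² = 0.067069 kg m^2.
Solid sphere: I_cm = (2/5)MR² = (2/5)(1.06)(0.251)² = 0.026712 kg m^2; centre at d = 0.282 + 0.114 + 0.114 + 0.0403 + 0.0403 + 0.251 = 0.8416 m, so I = I_cm + Md² gives I = 0.026712 + (1.06)(0.8416)² = 0.7775 kg m^2.
Total I = 0.16541 + 0.55698 + 0.067069 + 0.7775 = 1.567 kg m^2.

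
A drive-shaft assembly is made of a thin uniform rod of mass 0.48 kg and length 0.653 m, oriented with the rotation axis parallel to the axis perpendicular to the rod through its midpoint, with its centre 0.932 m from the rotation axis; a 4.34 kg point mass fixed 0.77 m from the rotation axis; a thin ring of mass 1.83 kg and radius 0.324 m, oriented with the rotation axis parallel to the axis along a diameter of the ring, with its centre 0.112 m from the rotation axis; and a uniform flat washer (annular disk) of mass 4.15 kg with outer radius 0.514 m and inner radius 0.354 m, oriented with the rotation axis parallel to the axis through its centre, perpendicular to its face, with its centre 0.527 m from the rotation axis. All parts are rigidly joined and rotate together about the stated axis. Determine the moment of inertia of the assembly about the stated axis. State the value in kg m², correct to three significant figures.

5.09

Thin rod: I_cm = (1/12)ML² = (1/12)(0.48)(0.653)² = 0.017056 kg m²; centre at d = 0.932 m, so I = I_cm + Md² gives I = 0.017056 + (0.48)(0.932)² = 0.434 kg m².
Point mass: I_cm = 0; centre at d = 0.77 m, so I = I_cm + Md² gives I = 0 + (4.34)(0.77)² = 2.5732 kg m².
Thin ring: I_cm = (1/2)MR² = (1/2)(1.83)(0.324)² = 0.096053 kg m²; centre at d = 0.112 m, so I = I_cm + Md² gives I = 0.096053 + (1.83)(0.112)² = 0.11901 kg m².
Annular disk: I_cm = (1/2)M(R²+r²) = (1/2)(4.15)[(0.514)² + (0.354)²] = 0.80824 kg m²; centre at d = 0.527 m, so I = I_cm + Md² gives I = 0.80824 + (4.15)(0.527)² = 1.9608 kg m².
Total I = 0.434 + 2.5732 + 0.11901 + 1.9608 = 5.087 kg m².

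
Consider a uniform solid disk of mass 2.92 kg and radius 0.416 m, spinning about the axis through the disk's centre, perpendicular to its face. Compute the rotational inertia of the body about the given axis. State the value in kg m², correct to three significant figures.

0.253

I_cm = (1/2)MR² = (1/2)(2.92)(0.416)² = 0.25266 kg m²; axis through the centre, so I = 0.25266 kg m².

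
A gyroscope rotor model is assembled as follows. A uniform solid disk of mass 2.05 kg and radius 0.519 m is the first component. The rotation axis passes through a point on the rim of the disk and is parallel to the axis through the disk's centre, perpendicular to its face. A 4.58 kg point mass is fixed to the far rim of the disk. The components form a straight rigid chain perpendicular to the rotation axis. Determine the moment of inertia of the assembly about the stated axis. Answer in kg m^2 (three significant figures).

5.76

Solid disk: I_cm = (1/2)MR² = (1/2)(2.05)(0.519)² = 0.2761 kg m^2; centre at d = 0.519 m, so I = I_cm + Md² gives I = 0.2761 + (2.05)(0.519)² = 0.82829 kg m^2.
Point mass: I_cm = 0; centre at d = 0.519 + 0.519 = 1.038 m, so I = I_cm + Md² gives I = 0 + (4.58)(1.038)² = 4.9347 kg m^2.
Total I = 0.82829 + 4.9347 = 5.763 kg m^2.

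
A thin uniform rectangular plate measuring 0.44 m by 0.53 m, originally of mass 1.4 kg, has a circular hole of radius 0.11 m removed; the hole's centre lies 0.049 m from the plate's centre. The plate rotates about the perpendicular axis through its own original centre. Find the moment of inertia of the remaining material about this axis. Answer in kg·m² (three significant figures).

Unpierced body about its centre: I₀ = (1/12)M(a²+b²) = (1/12)(1.4)[(0.44)² + (0.53)²] = 0.055358 kg·m².
The removed disk has mass m = M·πr²/(ab) = (1.4)·π(0.11)²/(0.44·0.53) = 0.22821 kg (same uniform areal density).
Its moment of inertia about the rotation axis (parallel-axis theorem): I_hole = (1/2)mr² + md² = (1/2)(0.22821)(0.11)² + (0.22821)(0.049)² = 0.0019286 kg·m².
Treating the hole as negative mass, I = I₀ − I_hole = 0.055358 − 0.0019286 = 0.05343 kg·m².

0.0534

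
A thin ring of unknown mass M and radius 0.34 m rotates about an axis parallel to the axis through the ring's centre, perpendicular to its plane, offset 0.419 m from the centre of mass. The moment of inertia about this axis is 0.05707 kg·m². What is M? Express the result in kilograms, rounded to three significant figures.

0.196

I = I_cm + Md² = MR² + Md² = M·[1·(0.34)² + (0.419)²] = M·0.29116.
So M = 0.05707 / 0.29116 = 0.19601 kg.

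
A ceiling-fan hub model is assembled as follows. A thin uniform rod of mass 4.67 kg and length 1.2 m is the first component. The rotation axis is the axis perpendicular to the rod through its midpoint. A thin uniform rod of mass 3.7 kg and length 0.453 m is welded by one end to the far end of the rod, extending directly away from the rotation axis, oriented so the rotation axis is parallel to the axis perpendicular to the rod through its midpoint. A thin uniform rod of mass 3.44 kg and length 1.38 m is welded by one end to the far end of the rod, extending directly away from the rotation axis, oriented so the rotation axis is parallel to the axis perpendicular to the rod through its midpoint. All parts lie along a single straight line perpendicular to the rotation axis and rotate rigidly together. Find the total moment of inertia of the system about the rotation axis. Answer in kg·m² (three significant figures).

14.1

Thin rod: I_cm = (1/12)ML² = (1/12)(4.67)(1.2)² = 0.5604 kg·m²; axis through the centre, so I = 0.5604 kg·m².
Thin rod: I_cm = (1/12)ML² = (1/12)(3.7)(0.453)² = 0.063273 kg·m²; centre at d = 0.6 + 0.2265 = 0.8265 m, so I = I_cm + Md² gives I = 0.063273 + (3.7)(0.8265)² = 2.5908 kg·m².
Thin rod: I_cm = (1/12)ML² = (1/12)(3.44)(1.38)² = 0.54593 kg·m²; centre at d = 0.6 + 0.2265 + 0.2265 + 0.69 = 1.743 m, so I = I_cm + Md² gives I = 0.54593 + (3.44)(1.743)² = 10.997 kg·m².
Total I = 0.5604 + 2.5908 + 10.997 = 14.148 kg·m².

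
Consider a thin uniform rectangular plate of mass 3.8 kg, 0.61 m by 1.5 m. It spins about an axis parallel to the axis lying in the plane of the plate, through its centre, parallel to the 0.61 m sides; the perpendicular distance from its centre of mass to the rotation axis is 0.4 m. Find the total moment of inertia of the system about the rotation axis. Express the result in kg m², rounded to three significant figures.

1.32

I_cm = (1/12)Mb² = (1/12)(3.8)(1.5)² = 0.7125 kg m²; centre at d = 0.4 m, so I = I_cm + Md² gives I = 0.7125 + (3.8)(0.4)² = 1.3205 kg m².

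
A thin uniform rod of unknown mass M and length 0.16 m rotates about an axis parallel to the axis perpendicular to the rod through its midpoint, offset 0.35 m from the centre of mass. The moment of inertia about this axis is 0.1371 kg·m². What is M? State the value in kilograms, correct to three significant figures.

1.10

I = I_cm + Md² = (1/12)ML² + Md² = M·[0.0833333·(0.16)² + (0.35)²] = M·0.12463.
So M = 0.1371 / 0.12463 = 1.1 kg.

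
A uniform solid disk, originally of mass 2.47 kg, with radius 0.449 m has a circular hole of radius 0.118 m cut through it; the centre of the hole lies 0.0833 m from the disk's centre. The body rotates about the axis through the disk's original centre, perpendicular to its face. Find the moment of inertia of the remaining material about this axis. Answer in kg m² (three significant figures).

0.247

Unpierced body about its centre: I₀ = (1/2)MR² = (1/2)(2.47)(0.449)² = 0.24898 kg m².
The removed disk has mass m = M·(r/R)² = (2.47)(0.118/0.449)² = 0.1706 kg (same uniform areal density).
Its moment of inertia about the rotation axis (parallel-axis theorem): I_hole = (1/2)mr² + md² = (1/2)(0.1706)(0.118)² + (0.1706)(0.0833)² = 0.0023714 kg m².
Treating the hole as negative mass, I = I₀ − I_hole = 0.24898 − 0.0023714 = 0.24661 kg m².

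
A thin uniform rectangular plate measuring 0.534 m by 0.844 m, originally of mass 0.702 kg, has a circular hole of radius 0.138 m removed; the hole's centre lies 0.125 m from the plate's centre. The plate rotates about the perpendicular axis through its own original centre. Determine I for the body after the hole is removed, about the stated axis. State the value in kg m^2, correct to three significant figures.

Unpierced body about its centre: I₀ = (1/12)M(a²+b²) = (1/12)(0.702)[(0.534)² + (0.844)²] = 0.058353 kg m^2.
The removed disk has mass m = M·πr²/(ab) = (0.702)·π(0.138)²/(0.534·0.844) = 0.093188 kg (same uniform areal density).
Its moment of inertia about the rotation axis (parallel-axis theorem): I_hole = (1/2)mr² + md² = (1/2)(0.093188)(0.138)² + (0.093188)(0.125)² = 0.0023434 kg m^2.
Treating the hole as negative mass, I = I₀ − I_hole = 0.058353 − 0.0023434 = 0.05601 kg m^2.

0.0560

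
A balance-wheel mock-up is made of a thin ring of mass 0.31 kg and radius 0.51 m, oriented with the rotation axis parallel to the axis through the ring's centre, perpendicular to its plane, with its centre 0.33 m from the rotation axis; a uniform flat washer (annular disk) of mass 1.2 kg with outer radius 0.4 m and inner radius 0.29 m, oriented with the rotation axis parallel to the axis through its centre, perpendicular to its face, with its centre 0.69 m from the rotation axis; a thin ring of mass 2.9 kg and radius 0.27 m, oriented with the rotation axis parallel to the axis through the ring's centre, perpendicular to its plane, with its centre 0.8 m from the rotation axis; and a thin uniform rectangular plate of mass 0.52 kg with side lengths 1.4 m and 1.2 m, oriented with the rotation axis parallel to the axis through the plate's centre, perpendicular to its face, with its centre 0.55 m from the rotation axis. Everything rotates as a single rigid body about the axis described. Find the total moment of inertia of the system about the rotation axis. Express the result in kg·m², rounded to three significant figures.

3.20

Thin ring: I_cm = MR² = (0.31)(0.51)² = 0.080631 kg·m²; centre at d = 0.33 m, so I = I_cm + Md² gives I = 0.080631 + (0.31)(0.33)² = 0.11439 kg·m².
Annular disk: I_cm = (1/2)M(R²+r²) = (1/2)(1.2)[(0.4)² + (0.29)²] = 0.14646 kg·m²; centre at d = 0.69 m, so I = I_cm + Md² gives I = 0.14646 + (1.2)(0.69)² = 0.71778 kg·m².
Thin ring: I_cm = MR² = (2.9)(0.27)² = 0.21141 kg·m²; centre at d = 0.8 m, so I = I_cm + Md² gives I = 0.21141 + (2.9)(0.8)² = 2.0674 kg·m².
Rectangular plate: I_cm = (1/12)M(a²+b²) = (1/12)(0.52)[(1.4)² + (1.2)²] = 0.14733 kg·m²; centre at d = 0.55 m, so I = I_cm + Md² gives I = 0.14733 + (0.52)(0.55)² = 0.30463 kg·m².
Total I = 0.11439 + 0.71778 + 2.0674 + 0.30463 = 3.2042 kg·m².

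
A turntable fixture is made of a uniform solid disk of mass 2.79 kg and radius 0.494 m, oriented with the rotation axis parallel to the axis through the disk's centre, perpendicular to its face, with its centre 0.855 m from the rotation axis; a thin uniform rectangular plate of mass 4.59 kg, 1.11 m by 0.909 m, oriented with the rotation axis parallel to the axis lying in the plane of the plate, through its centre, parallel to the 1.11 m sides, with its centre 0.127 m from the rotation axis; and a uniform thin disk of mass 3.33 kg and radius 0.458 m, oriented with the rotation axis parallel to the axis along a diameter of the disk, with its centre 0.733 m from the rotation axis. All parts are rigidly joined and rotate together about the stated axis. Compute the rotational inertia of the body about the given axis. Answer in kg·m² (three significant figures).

Solid disk: I_cm = (1/2)MR² = (1/2)(2.79)(0.494)² = 0.34043 kg·m²; centre at d = 0.855 m, so the parallel axis theorem gives I = 0.34043 + (2.79)(0.855)² = 2.38 kg·m².
Rectangular plate: I_cm = (1/12)Mb² = (1/12)(4.59)(0.909)² = 0.31605 kg·m²; centre at d = 0.127 m, so the parallel axis theorem gives I = 0.31605 + (4.59)(0.127)² = 0.39008 kg·m².
Thin disk: I_cm = (1/4)MR² = (1/4)(3.33)(0.458)² = 0.17463 kg·m²; centre at d = 0.733 m, so the parallel axis theorem gives I = 0.17463 + (3.33)(0.733)² = 1.9638 kg·m².
Total I = 2.38 + 0.39008 + 1.9638 = 4.7339 kg·m².

4.73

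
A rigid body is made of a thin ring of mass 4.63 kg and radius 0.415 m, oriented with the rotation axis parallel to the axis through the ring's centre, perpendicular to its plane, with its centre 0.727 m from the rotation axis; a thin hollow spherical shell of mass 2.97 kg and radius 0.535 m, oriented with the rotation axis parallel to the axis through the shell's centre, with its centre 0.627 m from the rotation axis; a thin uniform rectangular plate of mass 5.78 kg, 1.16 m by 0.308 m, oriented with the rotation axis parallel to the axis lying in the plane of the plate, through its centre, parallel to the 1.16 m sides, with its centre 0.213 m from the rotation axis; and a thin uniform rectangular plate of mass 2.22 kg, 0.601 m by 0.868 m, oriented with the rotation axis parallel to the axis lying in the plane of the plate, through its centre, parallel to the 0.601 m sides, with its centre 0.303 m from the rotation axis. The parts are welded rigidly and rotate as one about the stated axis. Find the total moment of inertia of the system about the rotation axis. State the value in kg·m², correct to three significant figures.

5.63

Thin ring: I_cm = MR² = (4.63)(0.415)² = 0.7974 kg·m²; centre at d = 0.727 m, so the parallel axis theorem gives I = 0.7974 + (4.63)(0.727)² = 3.2445 kg·m².
Spherical shell: I_cm = (2/3)MR² = (2/3)(2.97)(0.535)² = 0.56673 kg·m²; centre at d = 0.627 m, so the parallel axis theorem gives I = 0.56673 + (2.97)(0.627)² = 1.7343 kg·m².
Rectangular plate: I_cm = (1/12)Mb² = (1/12)(5.78)(0.308)² = 0.045693 kg·m²; centre at d = 0.213 m, so the parallel axis theorem gives I = 0.045693 + (5.78)(0.213)² = 0.30793 kg·m².
Rectangular plate: I_cm = (1/12)Mb² = (1/12)(2.22)(0.868)² = 0.13938 kg·m²; centre at d = 0.303 m, so the parallel axis theorem gives I = 0.13938 + (2.22)(0.303)² = 0.3432 kg·m².
Total I = 3.2445 + 1.7343 + 0.30793 + 0.3432 = 5.6299 kg·m².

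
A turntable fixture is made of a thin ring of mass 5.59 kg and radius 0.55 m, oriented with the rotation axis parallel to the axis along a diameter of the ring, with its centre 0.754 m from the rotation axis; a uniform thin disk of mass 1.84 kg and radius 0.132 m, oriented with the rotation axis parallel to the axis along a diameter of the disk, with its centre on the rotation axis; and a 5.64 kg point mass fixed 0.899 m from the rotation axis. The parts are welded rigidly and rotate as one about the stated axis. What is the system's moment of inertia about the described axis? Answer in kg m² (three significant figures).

Thin ring: I_cm = (1/2)MR² = (1/2)(5.59)(0.55)² = 0.84549 kg m²; centre at d = 0.754 m, so I = I_cm + Md² gives I = 0.84549 + (5.59)(0.754)² = 4.0235 kg m².
Thin disk: I_cm = (1/4)MR² = (1/4)(1.84)(0.132)² = 0.008015 kg m²; axis through the centre, so I = 0.008015 kg m².
Point mass: I_cm = 0; centre at d = 0.899 m, so I = I_cm + Md² gives I = 0 + (5.64)(0.899)² = 4.5583 kg m².
Total I = 4.0235 + 0.008015 + 4.5583 = 8.5898 kg m².

8.59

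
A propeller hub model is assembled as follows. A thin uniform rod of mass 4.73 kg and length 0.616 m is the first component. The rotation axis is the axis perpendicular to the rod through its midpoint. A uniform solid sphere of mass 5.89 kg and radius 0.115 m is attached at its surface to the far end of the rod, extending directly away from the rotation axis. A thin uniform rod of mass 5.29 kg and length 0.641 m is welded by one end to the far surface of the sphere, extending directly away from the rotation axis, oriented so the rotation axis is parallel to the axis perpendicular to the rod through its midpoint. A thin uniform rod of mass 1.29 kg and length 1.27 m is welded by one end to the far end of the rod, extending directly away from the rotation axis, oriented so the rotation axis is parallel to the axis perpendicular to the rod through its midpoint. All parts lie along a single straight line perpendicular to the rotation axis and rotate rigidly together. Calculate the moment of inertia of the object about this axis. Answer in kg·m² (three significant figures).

Thin rod: I_cm = (1/12)ML² = (1/12)(4.73)(0.616)² = 0.14957 kg·m²; axis through the centre, so I = 0.14957 kg·m².
Solid sphere: I_cm = (2/5)MR² = (2/5)(5.89)(0.115)² = 0.031158 kg·m²; centre at d = 0.308 + 0.115 = 0.423 m, so the parallel axis theorem gives I = 0.031158 + (5.89)(0.423)² = 1.085 kg·m².
Thin rod: I_cm = (1/12)ML² = (1/12)(5.29)(0.641)² = 0.18113 kg·m²; centre at d = 0.308 + 0.115 + 0.115 + 0.3205 = 0.8585 m, so the parallel axis theorem gives I = 0.18113 + (5.29)(0.8585)² = 4.08 kg·m².
Thin rod: I_cm = (1/12)ML² = (1/12)(1.29)(1.27)² = 0.17339 kg·m²; centre at d = 0.308 + 0.115 + 0.115 + 0.3205 + 0.3205 + 0.635 = 1.814 m, so the parallel axis theorem gives I = 0.17339 + (1.29)(1.814)² = 4.4183 kg·m².
Total I = 0.14957 + 1.085 + 4.08 + 4.4183 = 9.7329 kg·m².

9.73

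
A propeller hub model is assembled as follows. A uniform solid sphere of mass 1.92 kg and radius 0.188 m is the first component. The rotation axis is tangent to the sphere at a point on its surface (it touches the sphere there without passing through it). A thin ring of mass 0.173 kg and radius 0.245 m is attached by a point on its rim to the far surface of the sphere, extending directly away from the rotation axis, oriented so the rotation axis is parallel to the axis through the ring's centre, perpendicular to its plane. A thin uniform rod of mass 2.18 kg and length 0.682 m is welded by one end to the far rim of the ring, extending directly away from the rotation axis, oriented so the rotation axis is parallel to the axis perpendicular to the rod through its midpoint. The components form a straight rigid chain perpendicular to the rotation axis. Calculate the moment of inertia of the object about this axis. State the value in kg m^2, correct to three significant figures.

3.43

Solid sphere: I_cm = (2/5)MR² = (2/5)(1.92)(0.188)² = 0.027144 kg m^2; centre at d = 0.188 m, so I = I_cm + Md² gives I = 0.027144 + (1.92)(0.188)² = 0.095005 kg m^2.
Thin ring: I_cm = MR² = (0.173)(0.245)² = 0.010384 kg m^2; centre at d = 0.188 + 0.188 + 0.245 = 0.621 m, so I = I_cm + Md² gives I = 0.010384 + (0.173)(0.621)² = 0.0771 kg m^2.
Thin rod: I_cm = (1/12)ML² = (1/12)(2.18)(0.682)² = 0.084498 kg m^2; centre at d = 0.188 + 0.188 + 0.245 + 0.245 + 0.341 = 1.207 m, so I = I_cm + Md² gives I = 0.084498 + (2.18)(1.207)² = 3.2604 kg m^2.
Total I = 0.095005 + 0.0771 + 3.2604 = 3.4325 kg m^2.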